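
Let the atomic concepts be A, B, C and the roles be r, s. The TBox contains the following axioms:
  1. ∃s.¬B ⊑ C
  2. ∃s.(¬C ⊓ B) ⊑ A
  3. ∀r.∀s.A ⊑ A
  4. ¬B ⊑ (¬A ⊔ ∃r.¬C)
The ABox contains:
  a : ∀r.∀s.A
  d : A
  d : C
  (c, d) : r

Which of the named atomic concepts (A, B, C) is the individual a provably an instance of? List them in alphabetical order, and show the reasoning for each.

1. a : A?  L(a) = {∀r.∀s.A} ∪ {¬A}
   clash {A, ¬A} at a — a ∈ A
2. a : B?  L(a) = {∀r.∀s.A} ∪ {¬B}
   apply at a: ∀r.∀s.A⊑A; ¬B⊑(¬A ⊔ ∃r.¬C)
   open: L(a) ⊇ {A, ¬B, ∀r.∀s.A, ∀s.(C ⊔ ¬B), ∀s.B, …} (+ ∃-successors) — a ∉ B possible
3. a : C?  L(a) = {∀r.∀s.A} ∪ {¬C}
   apply at a: ∀r.∀s.A⊑A
   open: L(a) ⊇ {A, B, ¬C, ∀r.∀s.A, ∀s.(C ⊔ ¬B), …} — a ∉ C possible
4. Entailed for a: {A}

{A}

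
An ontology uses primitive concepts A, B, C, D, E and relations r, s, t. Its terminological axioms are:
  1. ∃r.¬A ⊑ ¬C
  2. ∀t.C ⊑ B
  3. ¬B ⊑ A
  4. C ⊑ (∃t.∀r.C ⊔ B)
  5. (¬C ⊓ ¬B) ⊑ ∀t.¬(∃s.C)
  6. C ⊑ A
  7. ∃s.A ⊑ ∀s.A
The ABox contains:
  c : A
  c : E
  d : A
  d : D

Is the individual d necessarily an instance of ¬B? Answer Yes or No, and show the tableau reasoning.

No

1. d : ¬B?  L(d) = {A, D} ∪ {B}
   open: L(d) ⊇ {A, B, D, ¬C, ∀r.A, …} — d ∉ ¬B possible
2. Hence d : ¬B: not entailed.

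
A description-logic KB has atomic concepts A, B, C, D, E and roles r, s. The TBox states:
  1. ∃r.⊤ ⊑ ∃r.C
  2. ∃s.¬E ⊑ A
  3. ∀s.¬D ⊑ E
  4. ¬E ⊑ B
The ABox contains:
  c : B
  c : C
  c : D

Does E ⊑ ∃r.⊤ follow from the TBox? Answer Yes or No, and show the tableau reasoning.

No

1. E ⊑ ∃r.⊤  ⇔  (E ⊓ ∀r.⊥) unsat w.r.t. T
   open: L(x₀) ⊇ {E, ∀r.⊥, ∀s.E}
2. Hence E ⊑ ∃r.⊤: not entailed.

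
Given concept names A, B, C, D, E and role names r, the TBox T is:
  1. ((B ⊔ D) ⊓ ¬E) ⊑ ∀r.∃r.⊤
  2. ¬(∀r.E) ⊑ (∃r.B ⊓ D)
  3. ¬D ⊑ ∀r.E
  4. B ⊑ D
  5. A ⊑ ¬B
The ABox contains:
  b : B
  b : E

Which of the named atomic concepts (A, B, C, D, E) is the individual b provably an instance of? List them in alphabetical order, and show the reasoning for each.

1. b : A?  L(b) = {B, E} ∪ {¬A}
   apply at b: B⊑D
   open: L(b) ⊇ {B, D, E, ¬A, ∀r.E} — b ∉ A possible
2. b : B?  L(b) = {B, E} ∪ {¬B}
   clash {B, ¬B} at b — b ∈ B
3. b : C?  L(b) = {B, E} ∪ {¬C}
   apply at b: B⊑D
   open: L(b) ⊇ {B, D, E, ¬A, ¬C, …} — b ∉ C possible
4. b : D?  L(b) = {B, E} ∪ {¬D}
   clash {B, ¬B} at b — b ∈ D
5. b : E?  L(b) = {B, E} ∪ {¬E}
   clash {E, ¬E} at b — b ∈ E
6. Entailed for b: {B, D, E}

{B, D, E}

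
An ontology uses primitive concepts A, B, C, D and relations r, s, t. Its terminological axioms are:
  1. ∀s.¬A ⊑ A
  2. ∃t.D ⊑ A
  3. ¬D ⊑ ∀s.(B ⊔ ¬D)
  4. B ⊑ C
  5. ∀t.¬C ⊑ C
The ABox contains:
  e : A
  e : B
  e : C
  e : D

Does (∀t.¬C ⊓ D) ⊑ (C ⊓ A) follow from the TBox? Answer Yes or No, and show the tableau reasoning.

No

1. (∀t.¬C ⊓ D) ⊑ (C ⊓ A)  ⇔  ((∀t.¬C ⊓ D) ⊓ (¬C ⊔ ¬A)) unsat w.r.t. T
   apply at x₀: ∀t.¬C⊑C
   open: L(x₀) ⊇ {C, D, ¬A, ¬B, ∀t.¬C, …} (+ ∃-successors)
2. Hence (∀t.¬C ⊓ D) ⊑ (C ⊓ A): not entailed.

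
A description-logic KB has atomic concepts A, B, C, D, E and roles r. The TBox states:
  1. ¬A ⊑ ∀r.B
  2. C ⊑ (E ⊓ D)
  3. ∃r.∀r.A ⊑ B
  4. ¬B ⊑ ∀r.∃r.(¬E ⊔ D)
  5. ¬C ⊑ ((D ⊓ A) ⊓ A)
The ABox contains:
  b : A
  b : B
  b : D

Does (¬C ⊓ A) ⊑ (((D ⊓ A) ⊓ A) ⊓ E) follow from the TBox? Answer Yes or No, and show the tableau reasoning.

1. (¬C ⊓ A) ⊑ (((D ⊓ A) ⊓ A) ⊓ E)  ⇔  ((¬C ⊓ A) ⊓ (((¬D ⊔ ¬A) ⊔ ¬A) ⊔ ¬E)) unsat w.r.t. T
   apply at x₀: ¬C⊑((D ⊓ A) ⊓ A)
   open: L(x₀) ⊇ {A, B, D, ¬C, ¬E, …}
2. Hence (¬C ⊓ A) ⊑ (((D ⊓ A) ⊓ A) ⊓ E): not entailed.

No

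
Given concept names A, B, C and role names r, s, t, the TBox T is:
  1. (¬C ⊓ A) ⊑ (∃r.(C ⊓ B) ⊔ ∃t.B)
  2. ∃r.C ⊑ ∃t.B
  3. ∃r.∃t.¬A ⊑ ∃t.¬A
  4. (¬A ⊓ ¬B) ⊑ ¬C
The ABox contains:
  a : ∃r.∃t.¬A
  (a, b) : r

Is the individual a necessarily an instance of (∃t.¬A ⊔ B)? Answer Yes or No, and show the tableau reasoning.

1. a : (∃t.¬A ⊔ B)?  L(a) = {∃r.∃t.¬A} ∪ {(∀t.A ⊓ ¬B)}
   clash {A, ¬A} at an ∃-successor — a ∈ (∃t.¬A ⊔ B)
2. Hence a : (∃t.¬A ⊔ B): entailed.

Yes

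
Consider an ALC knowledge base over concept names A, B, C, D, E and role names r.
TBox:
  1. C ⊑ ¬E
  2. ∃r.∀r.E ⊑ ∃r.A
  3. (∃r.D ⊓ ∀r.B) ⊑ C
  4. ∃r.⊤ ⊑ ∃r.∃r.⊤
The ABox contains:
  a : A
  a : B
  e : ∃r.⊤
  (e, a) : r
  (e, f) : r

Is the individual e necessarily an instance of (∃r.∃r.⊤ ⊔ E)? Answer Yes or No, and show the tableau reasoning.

Yes

1. e : (∃r.∃r.⊤ ⊔ E)?  L(e) = {∃r.⊤} ∪ {(∀r.∀r.⊥ ⊓ ¬E)}
   clash ⊥ at an ∃-successor — e ∈ (∃r.∃r.⊤ ⊔ E)
2. Hence e : (∃r.∃r.⊤ ⊔ E): entailed.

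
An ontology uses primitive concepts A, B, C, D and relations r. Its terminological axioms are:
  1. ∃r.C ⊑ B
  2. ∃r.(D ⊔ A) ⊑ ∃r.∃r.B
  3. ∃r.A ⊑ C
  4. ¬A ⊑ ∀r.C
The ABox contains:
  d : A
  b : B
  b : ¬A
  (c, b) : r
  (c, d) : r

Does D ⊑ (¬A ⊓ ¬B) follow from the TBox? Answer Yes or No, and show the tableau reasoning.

1. D ⊑ (¬A ⊓ ¬B)  ⇔  (D ⊓ (A ⊔ B)) unsat w.r.t. T
   open: L(x₀) ⊇ {A, D, ∀r.(¬D ⊓ ¬A), ∀r.¬A, ∀r.¬C}
2. Hence D ⊑ (¬A ⊓ ¬B): not entailed.

No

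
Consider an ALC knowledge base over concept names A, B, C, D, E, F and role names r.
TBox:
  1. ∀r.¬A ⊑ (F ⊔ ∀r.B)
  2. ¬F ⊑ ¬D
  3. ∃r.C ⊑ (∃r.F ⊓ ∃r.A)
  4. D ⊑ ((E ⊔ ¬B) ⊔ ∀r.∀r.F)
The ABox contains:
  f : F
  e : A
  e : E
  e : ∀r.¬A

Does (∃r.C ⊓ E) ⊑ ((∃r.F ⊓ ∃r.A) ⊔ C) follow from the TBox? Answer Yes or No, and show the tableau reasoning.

1. (∃r.C ⊓ E) ⊑ ((∃r.F ⊓ ∃r.A) ⊔ C)  ⇔  ((∃r.C ⊓ E) ⊓ ((∀r.¬F ⊔ ∀r.¬A) ⊓ ¬C)) unsat w.r.t. T
   all branches close; clash {A, ¬A} at an ∃-successor
2. Hence (∃r.C ⊓ E) ⊑ ((∃r.F ⊓ ∃r.A) ⊔ C): entailed.

Yes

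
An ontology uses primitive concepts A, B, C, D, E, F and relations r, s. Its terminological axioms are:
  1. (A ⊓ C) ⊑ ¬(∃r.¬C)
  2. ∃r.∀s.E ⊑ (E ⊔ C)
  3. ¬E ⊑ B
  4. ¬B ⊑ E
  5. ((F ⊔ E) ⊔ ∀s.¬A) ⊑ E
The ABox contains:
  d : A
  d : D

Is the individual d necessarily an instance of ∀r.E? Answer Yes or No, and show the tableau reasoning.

1. d : ∀r.E?  L(d) = {A, D} ∪ {∃r.¬E}
   open: L(d) ⊇ {A, B, D, ¬C, ¬E, …} (+ ∃-successors) — d ∉ ∀r.E possible
2. Hence d : ∀r.E: not entailed.

No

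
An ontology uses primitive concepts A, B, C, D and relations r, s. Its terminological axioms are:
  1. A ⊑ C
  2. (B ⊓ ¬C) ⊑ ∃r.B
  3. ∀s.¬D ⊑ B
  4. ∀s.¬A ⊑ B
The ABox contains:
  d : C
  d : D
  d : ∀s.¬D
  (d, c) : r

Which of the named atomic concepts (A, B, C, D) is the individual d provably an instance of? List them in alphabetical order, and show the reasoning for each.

1. d : A?  L(d) = {C, D, ∀s.¬D} ∪ {¬A}
   apply at d: ∀s.¬D⊑B
   open: L(d) ⊇ {B, C, D, ¬A, ∀s.¬D, …} (+ ∃-successors) — d ∉ A possible
2. d : B?  L(d) = {C, D, ∀s.¬D} ∪ {¬B}
   clash {B, ¬B} at d — d ∈ B
3. d : C?  L(d) = {C, D, ∀s.¬D} ∪ {¬C}
   clash {C, ¬C} at d — d ∈ C
4. d : D?  L(d) = {C, D, ∀s.¬D} ∪ {¬D}
   clash {D, ¬D} at d — d ∈ D
5. Entailed for d: {B, C, D}

{B, C, D}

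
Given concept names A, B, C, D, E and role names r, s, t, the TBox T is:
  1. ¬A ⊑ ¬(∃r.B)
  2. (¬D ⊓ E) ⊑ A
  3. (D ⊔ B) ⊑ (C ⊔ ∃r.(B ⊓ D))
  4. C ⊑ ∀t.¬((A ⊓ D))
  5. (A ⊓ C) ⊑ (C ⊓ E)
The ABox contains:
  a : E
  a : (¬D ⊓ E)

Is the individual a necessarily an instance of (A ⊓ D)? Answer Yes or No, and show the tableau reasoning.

No

1. a : (A ⊓ D)?  L(a) = {E, (¬D ⊓ E)} ∪ {(¬A ⊔ ¬D)}
   apply at a: (¬D ⊓ E)⊑A
   open: L(a) ⊇ {A, E, ¬B, ¬C, ¬D} — a ∉ (A ⊓ D) possible
2. Hence a : (A ⊓ D): not entailed.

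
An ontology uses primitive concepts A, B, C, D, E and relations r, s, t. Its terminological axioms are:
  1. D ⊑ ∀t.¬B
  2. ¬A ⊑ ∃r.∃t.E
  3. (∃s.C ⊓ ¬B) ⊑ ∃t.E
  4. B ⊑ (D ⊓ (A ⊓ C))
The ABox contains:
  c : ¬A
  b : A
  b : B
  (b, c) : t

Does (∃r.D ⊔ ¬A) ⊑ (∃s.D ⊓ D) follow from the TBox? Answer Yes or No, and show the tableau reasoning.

No

1. (∃r.D ⊔ ¬A) ⊑ (∃s.D ⊓ D)  ⇔  ((∃r.D ⊔ ¬A) ⊓ (∀s.¬D ⊔ ¬D)) unsat w.r.t. T
   open: L(x₀) ⊇ {A, ¬B, ¬D, ∀s.¬C, ∃r.D} (+ ∃-successors)
2. Hence (∃r.D ⊔ ¬A) ⊑ (∃s.D ⊓ D): not entailed.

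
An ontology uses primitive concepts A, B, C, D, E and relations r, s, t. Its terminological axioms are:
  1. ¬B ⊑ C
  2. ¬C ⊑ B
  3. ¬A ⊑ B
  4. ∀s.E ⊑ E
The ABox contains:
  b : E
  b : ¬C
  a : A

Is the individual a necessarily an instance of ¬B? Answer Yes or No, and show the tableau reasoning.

No

1. a : ¬B?  L(a) = {A} ∪ {B}
   open: L(a) ⊇ {A, B, ∃s.¬E} (+ ∃-successors) — a ∉ ¬B possible
2. Hence a : ¬B: not entailed.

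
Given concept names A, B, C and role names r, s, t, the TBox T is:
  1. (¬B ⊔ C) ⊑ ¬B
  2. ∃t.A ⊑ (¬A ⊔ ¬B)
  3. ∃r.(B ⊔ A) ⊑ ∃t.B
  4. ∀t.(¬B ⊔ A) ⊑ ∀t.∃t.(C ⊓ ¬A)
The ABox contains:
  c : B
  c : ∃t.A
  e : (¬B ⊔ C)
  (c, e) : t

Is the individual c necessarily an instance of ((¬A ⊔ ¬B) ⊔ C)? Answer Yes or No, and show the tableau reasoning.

1. c : ((¬A ⊔ ¬B) ⊔ C)?  L(c) = {B, ∃t.A} ∪ {((A ⊓ B) ⊓ ¬C)}
   clash {B, ¬B} at c — c ∈ ((¬A ⊔ ¬B) ⊔ C)
2. Hence c : ((¬A ⊔ ¬B) ⊔ C): entailed.

Yes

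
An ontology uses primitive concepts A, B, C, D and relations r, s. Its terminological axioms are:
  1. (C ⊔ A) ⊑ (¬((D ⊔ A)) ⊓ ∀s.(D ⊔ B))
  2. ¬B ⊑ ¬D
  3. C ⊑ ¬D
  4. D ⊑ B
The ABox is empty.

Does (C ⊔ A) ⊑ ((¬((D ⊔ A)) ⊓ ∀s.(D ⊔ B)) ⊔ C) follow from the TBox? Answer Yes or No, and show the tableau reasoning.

1. (C ⊔ A) ⊑ ((¬((D ⊔ A)) ⊓ ∀s.(D ⊔ B)) ⊔ C)  ⇔  ((C ⊔ A) ⊓ (((D ⊔ A) ⊔ ∃s.(¬D ⊓ ¬B)) ⊓ ¬C)) unsat w.r.t. T
   all branches close; clash {A, ¬A} at x₀
2. Hence (C ⊔ A) ⊑ ((¬((D ⊔ A)) ⊓ ∀s.(D ⊔ B)) ⊔ C): entailed.

Yes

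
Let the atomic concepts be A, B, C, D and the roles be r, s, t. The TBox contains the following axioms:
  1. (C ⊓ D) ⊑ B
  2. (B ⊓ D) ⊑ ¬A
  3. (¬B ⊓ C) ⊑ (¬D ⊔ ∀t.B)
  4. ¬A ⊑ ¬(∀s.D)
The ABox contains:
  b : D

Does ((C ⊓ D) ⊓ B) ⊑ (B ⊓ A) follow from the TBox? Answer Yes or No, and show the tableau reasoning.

1. ((C ⊓ D) ⊓ B) ⊑ (B ⊓ A)  ⇔  (((C ⊓ D) ⊓ B) ⊓ (¬B ⊔ ¬A)) unsat w.r.t. T
   open: L(x₀) ⊇ {B, C, D, ¬A, ∃s.¬D} (+ ∃-successors)
2. Hence ((C ⊓ D) ⊓ B) ⊑ (B ⊓ A): not entailed.

No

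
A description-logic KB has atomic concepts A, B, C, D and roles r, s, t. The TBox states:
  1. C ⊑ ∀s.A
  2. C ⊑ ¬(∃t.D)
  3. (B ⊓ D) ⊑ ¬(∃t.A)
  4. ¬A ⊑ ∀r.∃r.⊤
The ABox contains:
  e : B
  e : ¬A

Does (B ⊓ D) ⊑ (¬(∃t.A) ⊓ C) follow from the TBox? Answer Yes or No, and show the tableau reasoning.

No

1. (B ⊓ D) ⊑ (¬(∃t.A) ⊓ C)  ⇔  ((B ⊓ D) ⊓ (∃t.A ⊔ ¬C)) unsat w.r.t. T
   apply at x₀: (B ⊓ D)⊑¬(∃t.A)
   open: L(x₀) ⊇ {A, B, D, ¬C, ∀t.¬A}
2. Hence (B ⊓ D) ⊑ (¬(∃t.A) ⊓ C): not entailed.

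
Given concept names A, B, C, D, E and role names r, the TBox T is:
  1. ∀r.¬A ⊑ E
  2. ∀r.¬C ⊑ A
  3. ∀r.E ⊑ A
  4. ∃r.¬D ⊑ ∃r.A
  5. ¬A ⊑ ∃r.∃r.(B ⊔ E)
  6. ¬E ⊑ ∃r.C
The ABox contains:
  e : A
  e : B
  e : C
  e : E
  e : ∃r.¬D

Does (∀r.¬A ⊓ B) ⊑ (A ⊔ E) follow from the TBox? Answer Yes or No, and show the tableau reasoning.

1. (∀r.¬A ⊓ B) ⊑ (A ⊔ E)  ⇔  ((∀r.¬A ⊓ B) ⊓ (¬A ⊓ ¬E)) unsat w.r.t. T
   all branches close; clash {A, ¬A} at x₀
2. Hence (∀r.¬A ⊓ B) ⊑ (A ⊔ E): entailed.

Yes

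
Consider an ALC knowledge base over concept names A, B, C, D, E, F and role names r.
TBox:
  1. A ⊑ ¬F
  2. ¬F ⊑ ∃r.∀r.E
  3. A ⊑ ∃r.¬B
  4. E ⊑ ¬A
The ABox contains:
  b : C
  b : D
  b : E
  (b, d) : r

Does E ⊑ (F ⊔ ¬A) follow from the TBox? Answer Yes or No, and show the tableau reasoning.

1. E ⊑ (F ⊔ ¬A)  ⇔  (E ⊓ (¬F ⊓ A)) unsat w.r.t. T
   all branches close; clash {A, ¬A} at x₀
2. Hence E ⊑ (F ⊔ ¬A): entailed.

Yes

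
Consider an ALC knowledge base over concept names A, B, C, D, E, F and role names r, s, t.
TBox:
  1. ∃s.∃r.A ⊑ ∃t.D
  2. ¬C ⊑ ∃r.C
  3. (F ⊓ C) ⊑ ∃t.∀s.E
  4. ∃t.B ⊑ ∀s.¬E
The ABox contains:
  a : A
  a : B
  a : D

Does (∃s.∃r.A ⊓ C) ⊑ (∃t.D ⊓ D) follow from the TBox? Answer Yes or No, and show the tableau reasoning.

1. (∃s.∃r.A ⊓ C) ⊑ (∃t.D ⊓ D)  ⇔  ((∃s.∃r.A ⊓ C) ⊓ (∀t.¬D ⊔ ¬D)) unsat w.r.t. T
   apply at x₀: ∃s.∃r.A⊑∃t.D
   open: L(x₀) ⊇ {C, ¬D, ¬F, ∀t.¬B, ∃s.∃r.A, …} (+ ∃-successors)
2. Hence (∃s.∃r.A ⊓ C) ⊑ (∃t.D ⊓ D): not entailed.

No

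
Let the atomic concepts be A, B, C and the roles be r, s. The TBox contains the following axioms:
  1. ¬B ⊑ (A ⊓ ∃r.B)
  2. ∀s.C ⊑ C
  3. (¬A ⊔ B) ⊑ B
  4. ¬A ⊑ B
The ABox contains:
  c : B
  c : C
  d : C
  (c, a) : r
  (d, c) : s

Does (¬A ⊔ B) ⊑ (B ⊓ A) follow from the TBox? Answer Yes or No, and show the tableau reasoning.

No

1. (¬A ⊔ B) ⊑ (B ⊓ A)  ⇔  ((¬A ⊔ B) ⊓ (¬B ⊔ ¬A)) unsat w.r.t. T
   apply at x₀: (¬A ⊔ B)⊑B
   open: L(x₀) ⊇ {B, ¬A, ∃s.¬C} (+ ∃-successors)
2. Hence (¬A ⊔ B) ⊑ (B ⊓ A): not entailed.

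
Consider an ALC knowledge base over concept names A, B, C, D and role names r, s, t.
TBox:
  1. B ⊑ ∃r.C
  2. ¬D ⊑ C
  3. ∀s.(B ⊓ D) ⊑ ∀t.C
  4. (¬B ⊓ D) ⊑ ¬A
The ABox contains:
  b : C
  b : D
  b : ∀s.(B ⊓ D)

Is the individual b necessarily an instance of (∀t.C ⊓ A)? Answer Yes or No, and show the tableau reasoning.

No

1. b : (∀t.C ⊓ A)?  L(b) = {C, D, ∀s.(B ⊓ D)} ∪ {(∃t.¬C ⊔ ¬A)}
   apply at b: ∀s.(B ⊓ D)⊑∀t.C
   open: L(b) ⊇ {C, D, ¬A, ¬B, ∀s.(B ⊓ D), …} — b ∉ (∀t.C ⊓ A) possible
2. Hence b : (∀t.C ⊓ A): not entailed.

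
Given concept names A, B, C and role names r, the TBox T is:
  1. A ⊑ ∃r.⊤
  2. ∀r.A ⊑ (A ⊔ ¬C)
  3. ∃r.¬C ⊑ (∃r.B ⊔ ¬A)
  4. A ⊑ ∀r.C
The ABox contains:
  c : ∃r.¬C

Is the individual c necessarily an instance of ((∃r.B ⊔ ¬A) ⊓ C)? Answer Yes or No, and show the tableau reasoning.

No

1. c : ((∃r.B ⊔ ¬A) ⊓ C)?  L(c) = {∃r.¬C} ∪ {((∀r.¬B ⊓ A) ⊔ ¬C)}
   apply at c: ∃r.¬C⊑(∃r.B ⊔ ¬A)
   open: L(c) ⊇ {¬A, ¬C, ∃r.¬A, ∃r.¬C} (+ ∃-successors) — c ∉ ((∃r.B ⊔ ¬A) ⊓ C) possible
2. Hence c : ((∃r.B ⊔ ¬A) ⊓ C): not entailed.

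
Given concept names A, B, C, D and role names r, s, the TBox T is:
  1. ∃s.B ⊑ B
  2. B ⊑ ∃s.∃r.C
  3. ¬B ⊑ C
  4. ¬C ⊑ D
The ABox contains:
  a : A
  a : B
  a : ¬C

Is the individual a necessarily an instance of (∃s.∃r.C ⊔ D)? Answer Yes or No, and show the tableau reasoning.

1. a : (∃s.∃r.C ⊔ D)?  L(a) = {A, B, ¬C} ∪ {(∀s.∀r.¬C ⊓ ¬D)}
   clash {D, ¬D} at a — a ∈ (∃s.∃r.C ⊔ D)
2. Hence a : (∃s.∃r.C ⊔ D): entailed.

Yes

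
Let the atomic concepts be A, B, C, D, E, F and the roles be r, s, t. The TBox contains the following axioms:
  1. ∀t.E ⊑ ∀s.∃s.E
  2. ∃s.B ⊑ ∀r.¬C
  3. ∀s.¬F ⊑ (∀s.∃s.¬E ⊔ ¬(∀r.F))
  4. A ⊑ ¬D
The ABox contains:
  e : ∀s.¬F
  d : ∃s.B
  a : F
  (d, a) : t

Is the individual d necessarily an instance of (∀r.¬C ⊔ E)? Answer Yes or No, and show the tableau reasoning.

1. d : (∀r.¬C ⊔ E)?  L(d) = {∃s.B} ∪ {(∃r.C ⊓ ¬E)}
   clash {C, ¬C} at an ∃-successor — d ∈ (∀r.¬C ⊔ E)
2. Hence d : (∀r.¬C ⊔ E): entailed.

Yes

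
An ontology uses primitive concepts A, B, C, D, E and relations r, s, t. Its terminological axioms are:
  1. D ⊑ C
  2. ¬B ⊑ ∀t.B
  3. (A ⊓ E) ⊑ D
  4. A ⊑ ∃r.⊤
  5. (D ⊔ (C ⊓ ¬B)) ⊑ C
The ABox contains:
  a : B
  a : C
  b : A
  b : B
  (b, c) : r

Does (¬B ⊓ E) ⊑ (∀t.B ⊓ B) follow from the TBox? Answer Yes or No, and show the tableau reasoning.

No

1. (¬B ⊓ E) ⊑ (∀t.B ⊓ B)  ⇔  ((¬B ⊓ E) ⊓ (∃t.¬B ⊔ ¬B)) unsat w.r.t. T
   apply at x₀: ¬B⊑∀t.B
   open: L(x₀) ⊇ {E, ¬A, ¬B, ¬C, ¬D, …}
2. Hence (¬B ⊓ E) ⊑ (∀t.B ⊓ B): not entailed.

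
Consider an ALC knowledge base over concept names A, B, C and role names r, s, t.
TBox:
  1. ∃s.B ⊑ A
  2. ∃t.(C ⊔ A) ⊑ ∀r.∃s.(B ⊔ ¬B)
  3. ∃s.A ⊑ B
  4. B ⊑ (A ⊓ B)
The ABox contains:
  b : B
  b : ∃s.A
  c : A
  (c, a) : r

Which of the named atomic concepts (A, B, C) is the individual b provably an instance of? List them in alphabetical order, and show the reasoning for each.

{A, B}

1. b : A?  L(b) = {B, ∃s.A} ∪ {¬A}
   clash {A, ¬A} at b — b ∈ A
2. b : B?  L(b) = {B, ∃s.A} ∪ {¬B}
   clash {B, ¬B} at b — b ∈ B
3. b : C?  L(b) = {B, ∃s.A} ∪ {¬C}
   apply at b: B⊑(A ⊓ B)
   open: L(b) ⊇ {A, B, ¬C, ∀t.(¬C ⊓ ¬A), ∃s.A} (+ ∃-successors) — b ∉ C possible
4. Entailed for b: {A, B}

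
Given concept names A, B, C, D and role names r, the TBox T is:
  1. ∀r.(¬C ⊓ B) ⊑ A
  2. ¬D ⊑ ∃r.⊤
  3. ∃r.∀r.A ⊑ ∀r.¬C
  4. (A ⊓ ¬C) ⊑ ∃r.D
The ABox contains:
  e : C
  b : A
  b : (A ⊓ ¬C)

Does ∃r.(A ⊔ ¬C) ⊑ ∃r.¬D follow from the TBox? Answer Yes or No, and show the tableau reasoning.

No

1. ∃r.(A ⊔ ¬C) ⊑ ∃r.¬D  ⇔  (∃r.(A ⊔ ¬C) ⊓ ∀r.D) unsat w.r.t. T
   open: L(x₀) ⊇ {D, ¬A, ∀r.D, ∀r.∃r.¬A, ∃r.(A ⊔ ¬C), …} (+ ∃-successors)
2. Hence ∃r.(A ⊔ ¬C) ⊑ ∃r.¬D: not entailed.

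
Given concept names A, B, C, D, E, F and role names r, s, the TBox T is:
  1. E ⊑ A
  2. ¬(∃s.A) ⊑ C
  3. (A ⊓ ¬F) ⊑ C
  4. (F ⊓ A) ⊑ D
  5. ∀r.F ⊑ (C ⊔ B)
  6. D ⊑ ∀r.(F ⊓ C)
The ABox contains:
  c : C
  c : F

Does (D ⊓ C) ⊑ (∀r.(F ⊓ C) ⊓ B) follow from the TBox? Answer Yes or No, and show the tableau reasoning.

No

1. (D ⊓ C) ⊑ (∀r.(F ⊓ C) ⊓ B)  ⇔  ((D ⊓ C) ⊓ (∃r.(¬F ⊔ ¬C) ⊔ ¬B)) unsat w.r.t. T
   apply at x₀: D⊑∀r.(F ⊓ C)
   open: L(x₀) ⊇ {C, D, ¬B, ¬E, ∀r.(F ⊓ C)}
2. Hence (D ⊓ C) ⊑ (∀r.(F ⊓ C) ⊓ B): not entailed.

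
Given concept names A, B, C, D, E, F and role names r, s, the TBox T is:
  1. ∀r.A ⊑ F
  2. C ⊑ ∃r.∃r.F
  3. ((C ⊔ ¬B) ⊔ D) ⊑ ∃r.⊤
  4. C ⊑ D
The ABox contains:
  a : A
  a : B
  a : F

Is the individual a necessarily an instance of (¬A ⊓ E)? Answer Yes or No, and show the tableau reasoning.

1. a : (¬A ⊓ E)?  L(a) = {A, B, F} ∪ {(A ⊔ ¬E)}
   open: L(a) ⊇ {A, B, F, ¬C, ¬D} — a ∉ (¬A ⊓ E) possible
2. Hence a : (¬A ⊓ E): not entailed.

No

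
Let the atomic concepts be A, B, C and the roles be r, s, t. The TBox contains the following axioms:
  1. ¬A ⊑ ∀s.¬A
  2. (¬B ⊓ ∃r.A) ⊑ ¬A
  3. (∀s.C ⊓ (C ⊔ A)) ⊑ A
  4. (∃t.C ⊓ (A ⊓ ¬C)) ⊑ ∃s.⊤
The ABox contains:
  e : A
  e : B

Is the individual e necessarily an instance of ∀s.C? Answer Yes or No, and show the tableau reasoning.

1. e : ∀s.C?  L(e) = {A, B} ∪ {∃s.¬C}
   open: L(e) ⊇ {A, B, ∀t.¬C, ∃s.¬C} (+ ∃-successors) — e ∉ ∀s.C possible
2. Hence e : ∀s.C: not entailed.

No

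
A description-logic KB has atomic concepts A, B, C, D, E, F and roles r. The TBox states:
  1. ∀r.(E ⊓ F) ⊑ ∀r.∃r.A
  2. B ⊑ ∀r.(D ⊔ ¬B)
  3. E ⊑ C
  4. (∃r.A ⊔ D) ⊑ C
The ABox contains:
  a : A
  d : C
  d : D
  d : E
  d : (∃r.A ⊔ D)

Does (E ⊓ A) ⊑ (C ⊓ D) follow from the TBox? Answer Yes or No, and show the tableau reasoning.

No

1. (E ⊓ A) ⊑ (C ⊓ D)  ⇔  ((E ⊓ A) ⊓ (¬C ⊔ ¬D)) unsat w.r.t. T
   apply at x₀: E⊑C
   open: L(x₀) ⊇ {A, C, E, ¬B, ¬D, …} (+ ∃-successors)
2. Hence (E ⊓ A) ⊑ (C ⊓ D): not entailed.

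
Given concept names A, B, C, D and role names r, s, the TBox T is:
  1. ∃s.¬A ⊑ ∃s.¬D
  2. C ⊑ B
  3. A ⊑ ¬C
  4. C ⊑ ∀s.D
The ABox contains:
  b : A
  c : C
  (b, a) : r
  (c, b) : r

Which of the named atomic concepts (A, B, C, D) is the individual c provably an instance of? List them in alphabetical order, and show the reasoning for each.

{B, C}

1. c : A?  L(c) = {C} ∪ {¬A}
   apply at c: C⊑B; C⊑∀s.D
   open: L(c) ⊇ {B, C, ¬A, ∀s.A, ∀s.D} — c ∉ A possible
2. c : B?  L(c) = {C} ∪ {¬B}
   clash {C, ¬C} at c — c ∈ B
3. c : C?  L(c) = {C} ∪ {¬C}
   clash {C, ¬C} at c — c ∈ C
4. c : D?  L(c) = {C} ∪ {¬D}
   apply at c: C⊑B; C⊑∀s.D
   open: L(c) ⊇ {B, C, ¬A, ¬D, ∀s.A, …} — c ∉ D possible
5. Entailed for c: {B, C}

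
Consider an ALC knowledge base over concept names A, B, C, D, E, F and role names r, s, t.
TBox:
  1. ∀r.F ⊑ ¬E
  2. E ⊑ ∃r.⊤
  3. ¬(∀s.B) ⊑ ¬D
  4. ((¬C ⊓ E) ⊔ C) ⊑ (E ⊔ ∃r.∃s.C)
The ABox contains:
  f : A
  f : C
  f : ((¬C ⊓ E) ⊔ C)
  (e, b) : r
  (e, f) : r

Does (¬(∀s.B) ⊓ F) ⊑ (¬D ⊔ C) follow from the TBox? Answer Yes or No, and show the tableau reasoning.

1. (¬(∀s.B) ⊓ F) ⊑ (¬D ⊔ C)  ⇔  ((∃s.¬B ⊓ F) ⊓ (D ⊓ ¬C)) unsat w.r.t. T
   all branches close; clash {D, ¬D} at x₀
2. Hence (¬(∀s.B) ⊓ F) ⊑ (¬D ⊔ C): entailed.

Yes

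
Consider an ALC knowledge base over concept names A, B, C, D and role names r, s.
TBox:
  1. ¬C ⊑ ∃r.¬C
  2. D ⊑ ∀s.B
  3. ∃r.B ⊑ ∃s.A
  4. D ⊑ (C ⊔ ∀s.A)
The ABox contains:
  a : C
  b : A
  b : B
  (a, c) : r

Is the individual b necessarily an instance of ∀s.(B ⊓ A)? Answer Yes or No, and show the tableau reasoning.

No

1. b : ∀s.(B ⊓ A)?  L(b) = {A, B} ∪ {∃s.(¬B ⊔ ¬A)}
   open: L(b) ⊇ {A, B, C, ¬D, ∀r.¬B, …} (+ ∃-successors) — b ∉ ∀s.(B ⊓ A) possible
2. Hence b : ∀s.(B ⊓ A): not entailed.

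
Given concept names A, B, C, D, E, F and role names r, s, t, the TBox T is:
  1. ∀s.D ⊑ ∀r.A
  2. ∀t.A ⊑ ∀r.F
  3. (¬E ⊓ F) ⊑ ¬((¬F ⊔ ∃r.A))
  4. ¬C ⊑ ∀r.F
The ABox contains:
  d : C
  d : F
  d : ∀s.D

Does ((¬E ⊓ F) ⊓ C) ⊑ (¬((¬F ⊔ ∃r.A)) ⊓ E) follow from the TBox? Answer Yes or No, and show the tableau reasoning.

1. ((¬E ⊓ F) ⊓ C) ⊑ (¬((¬F ⊔ ∃r.A)) ⊓ E)  ⇔  (((¬E ⊓ F) ⊓ C) ⊓ ((¬F ⊔ ∃r.A) ⊔ ¬E)) unsat w.r.t. T
   apply at x₀: (¬E ⊓ F)⊑¬((¬F ⊔ ∃r.A))
   open: L(x₀) ⊇ {C, F, ¬E, ∀r.¬A, ∃s.¬D, …} (+ ∃-successors)
2. Hence ((¬E ⊓ F) ⊓ C) ⊑ (¬((¬F ⊔ ∃r.A)) ⊓ E): not entailed.

No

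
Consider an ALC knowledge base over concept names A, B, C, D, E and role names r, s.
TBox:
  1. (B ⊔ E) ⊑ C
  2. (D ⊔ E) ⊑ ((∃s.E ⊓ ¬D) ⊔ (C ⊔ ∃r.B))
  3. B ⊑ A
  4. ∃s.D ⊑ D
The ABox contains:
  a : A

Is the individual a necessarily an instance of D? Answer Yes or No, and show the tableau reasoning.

No

1. a : D?  L(a) = {A} ∪ {¬D}
   open: L(a) ⊇ {A, ¬B, ¬D, ¬E, ∀s.¬D} — a ∉ D possible
2. Hence a : D: not entailed.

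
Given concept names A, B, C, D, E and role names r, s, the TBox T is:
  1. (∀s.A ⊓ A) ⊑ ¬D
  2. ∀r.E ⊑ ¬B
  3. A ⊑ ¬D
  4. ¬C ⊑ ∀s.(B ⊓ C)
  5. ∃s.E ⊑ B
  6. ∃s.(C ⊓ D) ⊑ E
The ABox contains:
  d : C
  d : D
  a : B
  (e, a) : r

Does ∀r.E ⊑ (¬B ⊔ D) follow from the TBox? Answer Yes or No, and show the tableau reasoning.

Yes

1. ∀r.E ⊑ (¬B ⊔ D)  ⇔  (∀r.E ⊓ (B ⊓ ¬D)) unsat w.r.t. T
   all branches close; clash {B, ¬B} at x₀
2. Hence ∀r.E ⊑ (¬B ⊔ D): entailed.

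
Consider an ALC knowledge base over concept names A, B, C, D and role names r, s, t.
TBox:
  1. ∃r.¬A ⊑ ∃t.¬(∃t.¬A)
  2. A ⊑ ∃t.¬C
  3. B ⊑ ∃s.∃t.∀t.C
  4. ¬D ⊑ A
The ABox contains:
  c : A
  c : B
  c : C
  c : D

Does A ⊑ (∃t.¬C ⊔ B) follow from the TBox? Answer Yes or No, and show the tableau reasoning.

Yes

1. A ⊑ (∃t.¬C ⊔ B)  ⇔  (A ⊓ (∀t.C ⊓ ¬B)) unsat w.r.t. T
   all branches close; clash {C, ¬C} at an ∃-successor
2. Hence A ⊑ (∃t.¬C ⊔ B): entailed.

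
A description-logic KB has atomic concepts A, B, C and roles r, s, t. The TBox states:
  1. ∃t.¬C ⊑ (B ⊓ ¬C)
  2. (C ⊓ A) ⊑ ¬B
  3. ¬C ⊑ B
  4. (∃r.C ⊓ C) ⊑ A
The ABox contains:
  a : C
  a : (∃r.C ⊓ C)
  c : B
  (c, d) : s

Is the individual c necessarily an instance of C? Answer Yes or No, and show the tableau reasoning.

No

1. c : C?  L(c) = {B} ∪ {¬C}
   open: L(c) ⊇ {B, ¬C, ∀t.C} — c ∉ C possible
2. Hence c : C: not entailed.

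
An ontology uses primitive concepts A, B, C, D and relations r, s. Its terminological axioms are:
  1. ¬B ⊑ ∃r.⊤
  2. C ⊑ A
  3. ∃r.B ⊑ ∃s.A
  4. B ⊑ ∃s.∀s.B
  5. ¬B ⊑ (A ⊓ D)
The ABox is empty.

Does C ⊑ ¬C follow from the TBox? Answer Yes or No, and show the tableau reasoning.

No

1. C ⊑ ¬C  ⇔  (C ⊓ C) unsat w.r.t. T
   apply at x₀: C⊑A
   open: L(x₀) ⊇ {A, B, C, ∀r.¬B, ∃s.∀s.B} (+ ∃-successors)
2. Hence C ⊑ ¬C: not entailed.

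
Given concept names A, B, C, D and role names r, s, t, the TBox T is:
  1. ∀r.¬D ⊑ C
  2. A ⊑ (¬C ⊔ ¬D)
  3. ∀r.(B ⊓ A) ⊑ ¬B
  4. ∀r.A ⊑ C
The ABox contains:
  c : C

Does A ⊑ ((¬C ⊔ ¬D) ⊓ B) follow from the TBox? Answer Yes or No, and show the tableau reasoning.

1. A ⊑ ((¬C ⊔ ¬D) ⊓ B)  ⇔  (A ⊓ ((C ⊓ D) ⊔ ¬B)) unsat w.r.t. T
   apply at x₀: A⊑(¬C ⊔ ¬D)
   open: L(x₀) ⊇ {A, ¬B, ¬C, ∃r.D, ∃r.¬A} (+ ∃-successors)
2. Hence A ⊑ ((¬C ⊔ ¬D) ⊓ B): not entailed.

No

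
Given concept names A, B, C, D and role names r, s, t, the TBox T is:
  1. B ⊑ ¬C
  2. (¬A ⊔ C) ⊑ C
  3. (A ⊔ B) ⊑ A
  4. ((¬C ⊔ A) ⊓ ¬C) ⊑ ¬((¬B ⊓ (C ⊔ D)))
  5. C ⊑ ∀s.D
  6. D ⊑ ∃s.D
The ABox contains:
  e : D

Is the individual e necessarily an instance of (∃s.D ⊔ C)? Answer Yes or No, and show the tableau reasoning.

1. e : (∃s.D ⊔ C)?  L(e) = {D} ∪ {(∀s.¬D ⊓ ¬C)}
   clash {C, ¬C} at e — e ∈ (∃s.D ⊔ C)
2. Hence e : (∃s.D ⊔ C): entailed.

Yes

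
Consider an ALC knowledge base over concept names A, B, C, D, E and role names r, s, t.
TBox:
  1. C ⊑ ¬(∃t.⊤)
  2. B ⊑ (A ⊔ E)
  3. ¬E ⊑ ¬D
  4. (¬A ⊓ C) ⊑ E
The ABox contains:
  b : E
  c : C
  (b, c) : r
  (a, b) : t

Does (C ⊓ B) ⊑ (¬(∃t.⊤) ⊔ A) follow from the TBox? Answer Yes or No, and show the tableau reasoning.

Yes

1. (C ⊓ B) ⊑ (¬(∃t.⊤) ⊔ A)  ⇔  ((C ⊓ B) ⊓ (∃t.⊤ ⊓ ¬A)) unsat w.r.t. T
   all branches close; clash ⊥ at an ∃-successor
2. Hence (C ⊓ B) ⊑ (¬(∃t.⊤) ⊔ A): entailed.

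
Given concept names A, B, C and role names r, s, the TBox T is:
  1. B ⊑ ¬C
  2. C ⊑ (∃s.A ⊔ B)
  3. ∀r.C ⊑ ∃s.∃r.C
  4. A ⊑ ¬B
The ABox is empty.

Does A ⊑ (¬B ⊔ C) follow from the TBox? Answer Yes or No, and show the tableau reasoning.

Yes

1. A ⊑ (¬B ⊔ C)  ⇔  (A ⊓ (B ⊓ ¬C)) unsat w.r.t. T
   all branches close; clash {B, ¬B} at x₀
2. Hence A ⊑ (¬B ⊔ C): entailed.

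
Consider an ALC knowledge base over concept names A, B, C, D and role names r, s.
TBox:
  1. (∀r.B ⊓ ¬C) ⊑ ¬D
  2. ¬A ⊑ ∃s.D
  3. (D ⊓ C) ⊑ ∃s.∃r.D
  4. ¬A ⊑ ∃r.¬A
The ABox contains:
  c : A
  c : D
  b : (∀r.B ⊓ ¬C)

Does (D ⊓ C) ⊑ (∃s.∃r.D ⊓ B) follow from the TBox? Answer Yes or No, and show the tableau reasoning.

No

1. (D ⊓ C) ⊑ (∃s.∃r.D ⊓ B)  ⇔  ((D ⊓ C) ⊓ (∀s.∀r.¬D ⊔ ¬B)) unsat w.r.t. T
   apply at x₀: (D ⊓ C)⊑∃s.∃r.D
   open: L(x₀) ⊇ {A, C, D, ¬B, ∃s.∃r.D} (+ ∃-successors)
2. Hence (D ⊓ C) ⊑ (∃s.∃r.D ⊓ B): not entailed.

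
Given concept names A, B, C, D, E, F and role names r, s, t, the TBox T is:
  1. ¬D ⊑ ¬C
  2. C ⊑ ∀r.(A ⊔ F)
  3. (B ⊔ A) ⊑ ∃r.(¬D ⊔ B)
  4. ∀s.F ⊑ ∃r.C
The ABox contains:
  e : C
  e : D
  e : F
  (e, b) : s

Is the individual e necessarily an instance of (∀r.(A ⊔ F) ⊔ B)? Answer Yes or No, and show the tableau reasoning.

1. e : (∀r.(A ⊔ F) ⊔ B)?  L(e) = {C, D, F} ∪ {(∃r.(¬A ⊓ ¬F) ⊓ ¬B)}
   clash {F, ¬F} at an ∃-successor — e ∈ (∀r.(A ⊔ F) ⊔ B)
2. Hence e : (∀r.(A ⊔ F) ⊔ B): entailed.

Yes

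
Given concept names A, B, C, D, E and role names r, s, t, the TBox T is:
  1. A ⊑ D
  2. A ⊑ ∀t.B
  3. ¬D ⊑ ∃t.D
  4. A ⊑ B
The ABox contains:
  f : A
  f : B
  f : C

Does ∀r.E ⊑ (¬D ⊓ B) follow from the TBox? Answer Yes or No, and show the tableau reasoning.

No

1. ∀r.E ⊑ (¬D ⊓ B)  ⇔  (∀r.E ⊓ (D ⊔ ¬B)) unsat w.r.t. T
   open: L(x₀) ⊇ {D, ¬A, ∀r.E}
2. Hence ∀r.E ⊑ (¬D ⊓ B): not entailed.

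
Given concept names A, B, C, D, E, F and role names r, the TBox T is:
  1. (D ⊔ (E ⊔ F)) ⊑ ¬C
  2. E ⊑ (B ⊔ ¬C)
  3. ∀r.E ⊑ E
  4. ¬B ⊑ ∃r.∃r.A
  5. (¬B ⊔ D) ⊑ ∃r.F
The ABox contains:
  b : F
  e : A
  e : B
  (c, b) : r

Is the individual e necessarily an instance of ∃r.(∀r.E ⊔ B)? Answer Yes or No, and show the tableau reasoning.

No

1. e : ∃r.(∀r.E ⊔ B)?  L(e) = {A, B} ∪ {∀r.(∃r.¬E ⊓ ¬B)}
   open: L(e) ⊇ {A, B, ¬D, ¬E, ¬F, …} (+ ∃-successors) — e ∉ ∃r.(∀r.E ⊔ B) possible
2. Hence e : ∃r.(∀r.E ⊔ B): not entailed.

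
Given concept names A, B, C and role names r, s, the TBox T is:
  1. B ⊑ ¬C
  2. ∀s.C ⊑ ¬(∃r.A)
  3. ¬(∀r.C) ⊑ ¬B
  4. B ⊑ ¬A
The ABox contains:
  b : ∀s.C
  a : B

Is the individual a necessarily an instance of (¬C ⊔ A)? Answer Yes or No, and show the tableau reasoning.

Yes

1. a : (¬C ⊔ A)?  L(a) = {B} ∪ {(C ⊓ ¬A)}
   clash {C, ¬C} at a — a ∈ (¬C ⊔ A)
2. Hence a : (¬C ⊔ A): entailed.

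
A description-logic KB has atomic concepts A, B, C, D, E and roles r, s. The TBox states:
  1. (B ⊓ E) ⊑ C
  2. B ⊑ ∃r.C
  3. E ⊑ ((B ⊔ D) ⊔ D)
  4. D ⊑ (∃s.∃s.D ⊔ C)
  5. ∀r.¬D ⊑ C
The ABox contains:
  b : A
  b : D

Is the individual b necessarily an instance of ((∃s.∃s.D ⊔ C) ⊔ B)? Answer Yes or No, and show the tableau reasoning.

Yes

1. b : ((∃s.∃s.D ⊔ C) ⊔ B)?  L(b) = {A, D} ∪ {((∀s.∀s.¬D ⊓ ¬C) ⊓ ¬B)}
   clash {C, ¬C} at b — b ∈ ((∃s.∃s.D ⊔ C) ⊔ B)
2. Hence b : ((∃s.∃s.D ⊔ C) ⊔ B): entailed.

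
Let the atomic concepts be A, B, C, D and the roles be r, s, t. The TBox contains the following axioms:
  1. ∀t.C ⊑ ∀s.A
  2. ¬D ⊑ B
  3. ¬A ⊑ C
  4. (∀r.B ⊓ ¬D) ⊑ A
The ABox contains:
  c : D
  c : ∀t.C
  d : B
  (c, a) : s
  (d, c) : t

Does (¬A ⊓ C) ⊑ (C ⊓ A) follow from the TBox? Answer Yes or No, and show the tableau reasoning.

No

1. (¬A ⊓ C) ⊑ (C ⊓ A)  ⇔  ((¬A ⊓ C) ⊓ (¬C ⊔ ¬A)) unsat w.r.t. T
   open: L(x₀) ⊇ {C, D, ¬A, ∃t.¬C} (+ ∃-successors)
2. Hence (¬A ⊓ C) ⊑ (C ⊓ A): not entailed.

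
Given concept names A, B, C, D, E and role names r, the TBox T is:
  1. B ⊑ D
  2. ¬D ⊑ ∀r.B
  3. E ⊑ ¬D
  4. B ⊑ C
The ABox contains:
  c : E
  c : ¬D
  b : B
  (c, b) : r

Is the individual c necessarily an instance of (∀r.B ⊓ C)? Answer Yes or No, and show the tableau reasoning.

1. c : (∀r.B ⊓ C)?  L(c) = {E, ¬D} ∪ {(∃r.¬B ⊔ ¬C)}
   apply at c: ¬D⊑∀r.B
   open: L(c) ⊇ {E, ¬B, ¬C, ¬D, ∀r.B} — c ∉ (∀r.B ⊓ C) possible
2. Hence c : (∀r.B ⊓ C): not entailed.

No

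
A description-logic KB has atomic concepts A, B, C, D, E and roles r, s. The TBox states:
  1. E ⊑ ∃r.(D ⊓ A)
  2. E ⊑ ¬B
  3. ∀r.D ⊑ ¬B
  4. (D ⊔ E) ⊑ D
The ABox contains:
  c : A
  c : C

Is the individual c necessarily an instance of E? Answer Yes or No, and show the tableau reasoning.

1. c : E?  L(c) = {A, C} ∪ {¬E}
   open: L(c) ⊇ {A, C, ¬D, ¬E, ∃r.¬D} (+ ∃-successors) — c ∉ E possible
2. Hence c : E: not entailed.

No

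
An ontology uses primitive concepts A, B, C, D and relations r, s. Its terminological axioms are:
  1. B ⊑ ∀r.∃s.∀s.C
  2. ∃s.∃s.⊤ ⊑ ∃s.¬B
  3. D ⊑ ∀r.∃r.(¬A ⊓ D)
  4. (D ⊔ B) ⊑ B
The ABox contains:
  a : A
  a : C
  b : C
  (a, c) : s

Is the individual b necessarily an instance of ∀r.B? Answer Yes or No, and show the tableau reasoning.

No

1. b : ∀r.B?  L(b) = {C} ∪ {∃r.¬B}
   open: L(b) ⊇ {C, ¬B, ¬D, ∀s.∀s.⊥, ∃r.¬B} (+ ∃-successors) — b ∉ ∀r.B possible
2. Hence b : ∀r.B: not entailed.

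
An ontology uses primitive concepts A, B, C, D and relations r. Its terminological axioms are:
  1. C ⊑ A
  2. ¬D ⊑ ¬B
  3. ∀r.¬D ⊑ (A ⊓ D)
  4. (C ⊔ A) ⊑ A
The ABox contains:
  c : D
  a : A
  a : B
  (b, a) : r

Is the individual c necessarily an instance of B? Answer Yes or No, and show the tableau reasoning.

1. c : B?  L(c) = {D} ∪ {¬B}
   open: L(c) ⊇ {D, ¬A, ¬B, ¬C, ∃r.D} (+ ∃-successors) — c ∉ B possible
2. Hence c : B: not entailed.

No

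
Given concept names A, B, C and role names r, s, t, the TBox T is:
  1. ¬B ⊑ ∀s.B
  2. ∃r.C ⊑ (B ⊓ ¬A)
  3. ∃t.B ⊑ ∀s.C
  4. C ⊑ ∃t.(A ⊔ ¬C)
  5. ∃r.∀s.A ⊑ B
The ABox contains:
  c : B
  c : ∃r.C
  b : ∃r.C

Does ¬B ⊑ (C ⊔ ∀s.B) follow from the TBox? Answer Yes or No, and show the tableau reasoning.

Yes

1. ¬B ⊑ (C ⊔ ∀s.B)  ⇔  (¬B ⊓ (¬C ⊓ ∃s.¬B)) unsat w.r.t. T
   all branches close; clash {B, ¬B} at x₀
2. Hence ¬B ⊑ (C ⊔ ∀s.B): entailed.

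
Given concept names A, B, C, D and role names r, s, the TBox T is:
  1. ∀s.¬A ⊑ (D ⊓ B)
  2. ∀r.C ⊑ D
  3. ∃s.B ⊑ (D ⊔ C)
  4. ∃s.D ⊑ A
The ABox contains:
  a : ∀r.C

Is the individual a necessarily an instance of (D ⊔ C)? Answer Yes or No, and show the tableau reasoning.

1. a : (D ⊔ C)?  L(a) = {∀r.C} ∪ {(¬D ⊓ ¬C)}
   clash {D, ¬D} at a — a ∈ (D ⊔ C)
2. Hence a : (D ⊔ C): entailed.

Yes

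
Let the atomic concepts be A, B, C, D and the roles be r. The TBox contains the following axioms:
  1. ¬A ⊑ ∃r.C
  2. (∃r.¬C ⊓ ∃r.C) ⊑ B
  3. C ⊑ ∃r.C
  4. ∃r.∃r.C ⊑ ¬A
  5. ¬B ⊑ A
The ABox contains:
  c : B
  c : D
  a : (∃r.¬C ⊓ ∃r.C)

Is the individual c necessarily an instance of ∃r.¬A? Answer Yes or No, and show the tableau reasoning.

No

1. c : ∃r.¬A?  L(c) = {B, D} ∪ {∀r.A}
   open: L(c) ⊇ {A, B, D, ¬C, ∀r.A, …} — c ∉ ∃r.¬A possible
2. Hence c : ∃r.¬A: not entailed.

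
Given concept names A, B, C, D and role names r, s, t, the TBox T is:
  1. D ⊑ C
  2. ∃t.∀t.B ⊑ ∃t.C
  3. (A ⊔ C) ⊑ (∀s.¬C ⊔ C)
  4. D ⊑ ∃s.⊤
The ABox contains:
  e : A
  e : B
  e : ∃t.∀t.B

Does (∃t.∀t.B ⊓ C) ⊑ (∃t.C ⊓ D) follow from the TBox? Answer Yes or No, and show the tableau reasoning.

1. (∃t.∀t.B ⊓ C) ⊑ (∃t.C ⊓ D)  ⇔  ((∃t.∀t.B ⊓ C) ⊓ (∀t.¬C ⊔ ¬D)) unsat w.r.t. T
   apply at x₀: ∃t.∀t.B⊑∃t.C
   open: L(x₀) ⊇ {C, ¬D, ∃t.C, ∃t.∀t.B} (+ ∃-successors)
2. Hence (∃t.∀t.B ⊓ C) ⊑ (∃t.C ⊓ D): not entailed.

No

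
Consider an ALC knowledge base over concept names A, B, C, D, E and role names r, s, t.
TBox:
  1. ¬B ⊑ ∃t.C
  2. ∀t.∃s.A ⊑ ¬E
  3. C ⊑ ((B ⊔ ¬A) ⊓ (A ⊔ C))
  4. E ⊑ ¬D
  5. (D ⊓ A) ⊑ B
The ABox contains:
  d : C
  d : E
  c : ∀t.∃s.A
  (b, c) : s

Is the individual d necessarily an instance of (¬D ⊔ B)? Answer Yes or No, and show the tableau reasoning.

1. d : (¬D ⊔ B)?  L(d) = {C, E} ∪ {(D ⊓ ¬B)}
   clash {D, ¬D} at d — d ∈ (¬D ⊔ B)
2. Hence d : (¬D ⊔ B): entailed.

Yes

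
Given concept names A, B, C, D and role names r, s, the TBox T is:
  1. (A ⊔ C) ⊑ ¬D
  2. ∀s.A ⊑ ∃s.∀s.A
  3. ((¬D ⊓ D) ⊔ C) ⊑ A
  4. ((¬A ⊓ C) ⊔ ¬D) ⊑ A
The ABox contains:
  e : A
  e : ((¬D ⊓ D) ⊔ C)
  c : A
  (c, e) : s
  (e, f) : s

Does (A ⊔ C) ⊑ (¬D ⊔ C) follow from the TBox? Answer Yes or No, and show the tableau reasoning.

1. (A ⊔ C) ⊑ (¬D ⊔ C)  ⇔  ((A ⊔ C) ⊓ (D ⊓ ¬C)) unsat w.r.t. T
   all branches close; clash {C, ¬C} at x₀
2. Hence (A ⊔ C) ⊑ (¬D ⊔ C): entailed.

Yes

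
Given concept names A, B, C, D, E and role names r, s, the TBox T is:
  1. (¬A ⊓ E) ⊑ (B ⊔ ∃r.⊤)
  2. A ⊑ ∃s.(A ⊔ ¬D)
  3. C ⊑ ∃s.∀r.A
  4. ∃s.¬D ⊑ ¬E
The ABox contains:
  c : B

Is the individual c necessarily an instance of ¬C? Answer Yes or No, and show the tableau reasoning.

No

1. c : ¬C?  L(c) = {B} ∪ {C}
   apply at c: C⊑∃s.∀r.A
   open: L(c) ⊇ {A, B, C, ∀s.D, ∃s.(A ⊔ ¬D), …} (+ ∃-successors) — c ∉ ¬C possible
2. Hence c : ¬C: not entailed.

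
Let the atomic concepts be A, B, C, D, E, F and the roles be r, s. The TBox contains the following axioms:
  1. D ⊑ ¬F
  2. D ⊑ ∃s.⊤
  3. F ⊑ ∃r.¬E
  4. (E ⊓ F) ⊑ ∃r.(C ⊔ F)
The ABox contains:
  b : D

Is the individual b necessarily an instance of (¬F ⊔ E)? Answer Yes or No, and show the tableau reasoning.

Yes

1. b : (¬F ⊔ E)?  L(b) = {D} ∪ {(F ⊓ ¬E)}
   clash {F, ¬F} at b — b ∈ (¬F ⊔ E)
2. Hence b : (¬F ⊔ E): entailed.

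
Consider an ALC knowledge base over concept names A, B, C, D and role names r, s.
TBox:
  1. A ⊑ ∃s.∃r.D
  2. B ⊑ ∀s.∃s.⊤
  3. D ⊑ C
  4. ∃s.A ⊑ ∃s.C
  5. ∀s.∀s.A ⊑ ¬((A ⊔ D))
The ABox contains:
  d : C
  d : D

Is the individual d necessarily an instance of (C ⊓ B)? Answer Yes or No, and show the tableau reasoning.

No

1. d : (C ⊓ B)?  L(d) = {C, D} ∪ {(¬C ⊔ ¬B)}
   open: L(d) ⊇ {C, D, ¬A, ¬B, ∀s.¬A, …} (+ ∃-successors) — d ∉ (C ⊓ B) possible
2. Hence d : (C ⊓ B): not entailed.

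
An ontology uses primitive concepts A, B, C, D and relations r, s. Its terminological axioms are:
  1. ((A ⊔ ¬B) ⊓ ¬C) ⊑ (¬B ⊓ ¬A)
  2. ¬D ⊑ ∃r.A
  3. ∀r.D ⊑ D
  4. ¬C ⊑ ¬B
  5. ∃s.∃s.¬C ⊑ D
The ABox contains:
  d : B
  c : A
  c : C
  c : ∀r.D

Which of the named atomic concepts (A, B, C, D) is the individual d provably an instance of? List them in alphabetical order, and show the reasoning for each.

1. d : A?  L(d) = {B} ∪ {¬A}
   open: L(d) ⊇ {B, C, D, ¬A} — d ∉ A possible
2. d : B?  L(d) = {B} ∪ {¬B}
   clash {B, ¬B} at d — d ∈ B
3. d : C?  L(d) = {B} ∪ {¬C}
   clash {B, ¬B} at d — d ∈ C
4. d : D?  L(d) = {B} ∪ {¬D}
   apply at d: ¬D⊑∃r.A
   open: L(d) ⊇ {B, C, ¬D, ∀s.∀s.C, ∃r.A, …} (+ ∃-successors) — d ∉ D possible
5. Entailed for d: {B, C}

{B, C}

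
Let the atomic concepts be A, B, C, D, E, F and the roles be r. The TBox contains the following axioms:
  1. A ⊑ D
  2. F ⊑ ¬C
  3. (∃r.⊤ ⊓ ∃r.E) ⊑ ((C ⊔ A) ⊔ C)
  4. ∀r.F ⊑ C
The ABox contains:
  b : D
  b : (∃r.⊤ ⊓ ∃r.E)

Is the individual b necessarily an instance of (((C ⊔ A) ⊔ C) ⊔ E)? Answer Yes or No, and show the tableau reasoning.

Yes

1. b : (((C ⊔ A) ⊔ C) ⊔ E)?  L(b) = {D, (∃r.⊤ ⊓ ∃r.E)} ∪ {(((¬C ⊓ ¬A) ⊓ ¬C) ⊓ ¬E)}
   clash {C, ¬C} at b — b ∈ (((C ⊔ A) ⊔ C) ⊔ E)
2. Hence b : (((C ⊔ A) ⊔ C) ⊔ E): entailed.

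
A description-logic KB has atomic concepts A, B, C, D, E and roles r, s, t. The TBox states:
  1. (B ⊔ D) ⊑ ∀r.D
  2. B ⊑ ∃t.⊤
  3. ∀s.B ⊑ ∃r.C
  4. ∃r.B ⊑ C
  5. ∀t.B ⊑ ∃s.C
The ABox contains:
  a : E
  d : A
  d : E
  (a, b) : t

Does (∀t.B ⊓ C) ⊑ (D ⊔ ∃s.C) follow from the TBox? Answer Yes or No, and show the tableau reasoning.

Yes

1. (∀t.B ⊓ C) ⊑ (D ⊔ ∃s.C)  ⇔  ((∀t.B ⊓ C) ⊓ (¬D ⊓ ∀s.¬C)) unsat w.r.t. T
   all branches close; clash {C, ¬C} at an ∃-successor
2. Hence (∀t.B ⊓ C) ⊑ (D ⊔ ∃s.C): entailed.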